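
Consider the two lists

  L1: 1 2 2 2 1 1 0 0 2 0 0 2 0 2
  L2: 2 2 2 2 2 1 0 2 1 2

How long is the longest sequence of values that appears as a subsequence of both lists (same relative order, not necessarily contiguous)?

Let dp[i][j] be the LCS length of the first i values of L1 and the first j values of L2. dp[i][j] = dp[i-1][j-1]+1 when the i-th and j-th values match, else max(dp[i-1][j], dp[i][j-1]).
    ·  2  2  2  2  2  1  0  2  1  2
 ·  0  0  0  0  0  0  0  0  0  0  0
 1  0  0  0  0  0  0  1  1  1  1  1
 2  0  1  1  1  1  1  1  1  2  2  2
 2  0  1  2  2  2  2  2  2  2  2  3
 2  0  1  2  3  3  3  3  3  3  3  3
 1  0  1  2  3  3  3  4  4  4  4  4
 1  0  1  2  3  3  3  4  4  4  5  5
 0  0  1  2  3  3  3  4  5  5  5  5
 0  0  1  2  3  3  3  4  5  5  5  5
 2  0  1  2  3  4  4  4  5  6  6  6
 0  0  1  2  3  4  4  4  5  6  6  6
 0  0  1  2  3  4  4  4  5  6  6  6
 2  0  1  2  3  4  5  5  5  6  6  7
 0  0  1  2  3  4  5  5  6  6  6  7
 2  0  1  2  3  4  5  5  6  7  7  7
dp[14][10] = 7. One LCS (by backtracking along matches): 2, 2, 2, 1, 0, 2, 2.

7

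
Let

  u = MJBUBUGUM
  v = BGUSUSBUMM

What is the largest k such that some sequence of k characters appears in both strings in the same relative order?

5

Match B at u[3]=v[1], then U at u[4]=v[5], then B at u[5]=v[7], then U at u[6]=v[8], then M at u[9]=v[10] — 5 characters in the same relative order in both, and the DP table's final entry dp[9][10] is also 5, so no common subsequence is longer.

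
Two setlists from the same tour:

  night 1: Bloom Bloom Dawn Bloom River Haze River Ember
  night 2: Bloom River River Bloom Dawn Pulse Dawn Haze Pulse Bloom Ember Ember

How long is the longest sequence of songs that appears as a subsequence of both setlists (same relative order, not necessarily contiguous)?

Taking Bloom at night 1[1]=night 2[1], then Bloom at night 1[2]=night 2[4], then Dawn at night 1[3]=night 2[7], then Bloom at night 1[4]=night 2[10], then Ember at night 1[8]=night 2[12] gives a common subsequence of length 5. dp[8][12] = 5 confirms this is the maximum.

5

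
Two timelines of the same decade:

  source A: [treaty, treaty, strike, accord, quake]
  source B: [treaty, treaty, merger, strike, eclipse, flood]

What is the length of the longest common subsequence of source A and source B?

Pick treaty (source A #1, source B #1), then treaty (source A #2, source B #2), then strike (source A #3, source B #4); all 3 events appear in both, in order. The LCS DP gives dp[5][6] = 3, so this is optimal.

3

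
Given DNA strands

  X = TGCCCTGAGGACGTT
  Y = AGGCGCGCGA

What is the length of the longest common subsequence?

Let dp[i][j] be the LCS length of the first i bases of X and the first j bases of Y. dp[i][j] = dp[i-1][j-1]+1 when the i-th and j-th bases match, else max(dp[i-1][j], dp[i][j-1]).
    ·  A  G  G  C  G  C  G  C  G  A
 ·  0  0  0  0  0  0  0  0  0  0  0
 T  0  0  0  0  0  0  0  0  0  0  0
 G  0  0  1  1  1  1  1  1  1  1  1
 C  0  0  1  1  2  2  2  2  2  2  2
 C  0  0  1  1  2  2  3  3  3  3  3
 C  0  0  1  1  2  2  3  3  4  4  4
 T  0  0  1  1  2  2  3  3  4  4  4
 G  0  0  1  2  2  3  3  4  4  5  5
 A  0  1  1  2  2  3  3  4  4  5  6
 G  0  1  2  2  2  3  3  4  4  5  6
 G  0  1  2  3  3  3  3  4  4  5  6
 A  0  1  2  3  3  3  3  4  4  5  6
 C  0  1  2  3  4  4  4  4  5  5  6
 G  0  1  2  3  4  5  5  5  5  6  6
 T  0  1  2  3  4  5  5  5  5  6  6
 T  0  1  2  3  4  5  5  5  5  6  6
dp[15][10] = 6. One LCS (by backtracking along matches): GCCCGA.

6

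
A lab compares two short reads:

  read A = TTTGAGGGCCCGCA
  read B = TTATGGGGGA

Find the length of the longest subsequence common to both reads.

Taking T at read A[1]=read B[1], T at read A[2]=read B[2], T at read A[3]=read B[4], G at read A[4]=read B[5], G at read A[6]=read B[6], G at read A[7]=read B[7], G at read A[8]=read B[8], G at read A[12]=read B[9], A at read A[14]=read B[10] gives a common subsequence of length 9. The LCS DP gives dp[14][10] = 9, so this is optimal.

9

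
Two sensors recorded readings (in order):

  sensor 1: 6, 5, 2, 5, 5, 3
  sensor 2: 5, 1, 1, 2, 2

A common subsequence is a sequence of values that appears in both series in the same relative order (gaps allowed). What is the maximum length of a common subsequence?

Pick 5 (sensor 1 #2, sensor 2 #1), 2 (sensor 1 #3, sensor 2 #5); all 2 values appear in both, in order, and the DP table's final entry dp[6][5] is also 2, so no common subsequence is longer.

2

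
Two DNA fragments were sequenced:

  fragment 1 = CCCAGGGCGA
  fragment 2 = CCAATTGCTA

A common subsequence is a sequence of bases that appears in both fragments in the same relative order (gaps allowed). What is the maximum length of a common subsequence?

6

One common subsequence of length 6: C (fragment 1 #1, fragment 2 #1), C (fragment 1 #2, fragment 2 #2), A (fragment 1 #4, fragment 2 #4), G (fragment 1 #7, fragment 2 #7), C (fragment 1 #8, fragment 2 #8), A (fragment 1 #10, fragment 2 #10), and the DP table's final entry dp[10][10] is also 6, so no common subsequence is longer.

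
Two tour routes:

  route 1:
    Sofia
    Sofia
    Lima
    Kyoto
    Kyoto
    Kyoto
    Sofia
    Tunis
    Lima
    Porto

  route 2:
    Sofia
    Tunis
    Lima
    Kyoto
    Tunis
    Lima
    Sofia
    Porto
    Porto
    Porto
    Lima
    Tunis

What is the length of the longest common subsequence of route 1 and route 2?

Taking Sofia [1,1], then Lima [3,3], then Kyoto [6,4], then Tunis [8,5], then Lima [9,6], then Porto [10,10] gives a common subsequence of length 6. Since dp[10][12] = 6, nothing longer is possible.

6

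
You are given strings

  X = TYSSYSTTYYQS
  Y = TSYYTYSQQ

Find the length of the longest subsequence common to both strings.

Let dp[i][j] be the LCS length of the first i characters of X and the first j characters of Y. dp[i][j] = dp[i-1][j-1]+1 when the i-th and j-th characters match, else max(dp[i-1][j], dp[i][j-1]).
    ·  T  S  Y  Y  T  Y  S  Q  Q
 ·  0  0  0  0  0  0  0  0  0  0
 T  0  1  1  1  1  1  1  1  1  1
 Y  0  1  1  2  2  2  2  2  2  2
 S  0  1  2  2  2  2  2  3  3  3
 S  0  1  2  2  2  2  2  3  3  3
 Y  0  1  2  3  3  3  3  3  3  3
 S  0  1  2  3  3  3  3  4  4  4
 T  0  1  2  3  3  4  4  4  4  4
 T  0  1  2  3  3  4  4  4  4  4
 Y  0  1  2  3  4  4  5  5  5  5
 Y  0  1  2  3  4  4  5  5  5  5
 Q  0  1  2  3  4  4  5  5  6  6
 S  0  1  2  3  4  4  5  6  6  6
dp[12][9] = 6. One LCS (by backtracking along matches): TYYTYQ.

6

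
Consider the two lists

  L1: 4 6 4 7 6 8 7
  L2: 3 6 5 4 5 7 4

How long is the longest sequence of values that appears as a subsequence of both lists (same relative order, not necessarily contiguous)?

3

Let dp[i][j] be the LCS length of the first i values of L1 and the first j values of L2. dp[i][j] = dp[i-1][j-1]+1 when the i-th and j-th values match, else max(dp[i-1][j], dp[i][j-1]).
    ·  3  6  5  4  5  7  4
 ·  0  0  0  0  0  0  0  0
 4  0  0  0  0  1  1  1  1
 6  0  0  1  1  1  1  1  1
 4  0  0  1  1  2  2  2  2
 7  0  0  1  1  2  2  3  3
 6  0  0  1  1  2  2  3  3
 8  0  0  1  1  2  2  3  3
 7  0  0  1  1  2  2  3  3
dp[7][7] = 3. One LCS (by backtracking along matches): 6, 4, 7.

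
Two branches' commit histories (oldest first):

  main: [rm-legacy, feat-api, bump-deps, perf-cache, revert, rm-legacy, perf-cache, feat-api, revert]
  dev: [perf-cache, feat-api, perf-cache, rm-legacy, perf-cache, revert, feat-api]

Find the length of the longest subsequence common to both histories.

Taking feat-api (main #2, dev #2), perf-cache (main #4, dev #3), rm-legacy (main #6, dev #4), perf-cache (main #7, dev #5), feat-api (main #8, dev #7) gives a common subsequence of length 5. dp[9][7] = 5 confirms this is the maximum.

5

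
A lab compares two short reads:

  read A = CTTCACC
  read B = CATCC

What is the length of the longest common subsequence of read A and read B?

Let dp[i][j] be the LCS length of the first i bases of read A and the first j bases of read B. dp[i][j] = dp[i-1][j-1]+1 when the i-th and j-th bases match, else max(dp[i-1][j], dp[i][j-1]).
    ·  C  A  T  C  C
 ·  0  0  0  0  0  0
 C  0  1  1  1  1  1
 T  0  1  1  2  2  2
 T  0  1  1  2  2  2
 C  0  1  1  2  3  3
 A  0  1  2  2  3  3
 C  0  1  2  2  3  4
 C  0  1  2  2  3  4
dp[7][5] = 4. One LCS (by backtracking along matches): CTCC.

4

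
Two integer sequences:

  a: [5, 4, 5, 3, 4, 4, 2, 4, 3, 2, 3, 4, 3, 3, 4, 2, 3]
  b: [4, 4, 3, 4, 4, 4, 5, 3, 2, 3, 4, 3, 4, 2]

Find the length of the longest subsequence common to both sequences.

Match 4 at a[2]=b[2], then 3 at a[4]=b[3], then 4 at a[5]=b[4], then 4 at a[6]=b[5], then 4 at a[8]=b[6], then 3 at a[9]=b[8], then 2 at a[10]=b[9], then 3 at a[11]=b[10], then 4 at a[12]=b[11], then 3 at a[14]=b[12], then 4 at a[15]=b[13], then 2 at a[16]=b[14] — 12 values in the same relative order in both, and the DP table's final entry dp[17][14] is also 12, so no common subsequence is longer.

12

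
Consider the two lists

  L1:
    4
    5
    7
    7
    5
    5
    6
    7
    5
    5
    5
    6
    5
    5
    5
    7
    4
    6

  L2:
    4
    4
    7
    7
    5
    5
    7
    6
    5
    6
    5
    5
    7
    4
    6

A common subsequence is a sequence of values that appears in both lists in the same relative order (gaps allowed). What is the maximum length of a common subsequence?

Taking 4 [1,2], then 7 [3,3], then 7 [4,4], then 5 [5,5], then 5 [6,6], then 6 [7,8], then 5 [11,9], then 6 [12,10], then 5 [14,11], then 5 [15,12], then 7 [16,13], then 4 [17,14], then 6 [18,15] gives a common subsequence of length 13, and the DP table's final entry dp[18][15] is also 13, so no common subsequence is longer.

13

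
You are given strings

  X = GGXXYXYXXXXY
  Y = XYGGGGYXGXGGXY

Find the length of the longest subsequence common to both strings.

7

One common subsequence of length 7: G [1,5], G [2,6], Y [5,7], X [6,8], X [8,10], X [11,13], Y [12,14]. dp[12][14] = 7 confirms this is the maximum.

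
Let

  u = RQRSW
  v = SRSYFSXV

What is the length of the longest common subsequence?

2

Pick R at u[1]=v[2], then S at u[4]=v[6]; all 2 characters appear in both, in order, and the DP table's final entry dp[5][8] is also 2, so no common subsequence is longer.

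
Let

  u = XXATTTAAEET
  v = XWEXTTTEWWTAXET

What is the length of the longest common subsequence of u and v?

8

Match X [1,1], then X [2,4], then T [4,6], then T [5,7], then T [6,11], then A [7,12], then E [10,14], then T [11,15] — 8 characters in the same relative order in both. The LCS DP gives dp[11][15] = 8, so this is optimal.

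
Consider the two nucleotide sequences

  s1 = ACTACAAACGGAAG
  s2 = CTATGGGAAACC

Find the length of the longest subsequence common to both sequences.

Taking C at s1[2]=s2[1] → T at s1[3]=s2[2] → A at s1[4]=s2[3] → A at s1[6]=s2[8] → A at s1[7]=s2[9] → A at s1[8]=s2[10] → C at s1[9]=s2[12] gives a common subsequence of length 7. The LCS DP gives dp[14][12] = 7, so this is optimal.

7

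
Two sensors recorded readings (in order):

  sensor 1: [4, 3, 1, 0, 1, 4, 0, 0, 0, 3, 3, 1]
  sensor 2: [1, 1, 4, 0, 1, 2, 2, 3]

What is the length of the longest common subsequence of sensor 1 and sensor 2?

Pick 1 at sensor 1[3]=sensor 2[1] → 1 at sensor 1[5]=sensor 2[2] → 4 at sensor 1[6]=sensor 2[3] → 0 at sensor 1[7]=sensor 2[4] → 3 at sensor 1[11]=sensor 2[8]; all 5 values appear in both, in order, and the DP table's final entry dp[12][8] is also 5, so no common subsequence is longer.

5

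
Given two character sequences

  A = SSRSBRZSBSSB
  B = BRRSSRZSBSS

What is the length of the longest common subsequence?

Match S (A #2, B #4), S (A #4, B #5), R (A #6, B #6), Z (A #7, B #7), S (A #8, B #8), B (A #9, B #9), S (A #10, B #10), S (A #11, B #11) — 8 characters in the same relative order in both. The LCS DP gives dp[12][11] = 8, so this is optimal.

8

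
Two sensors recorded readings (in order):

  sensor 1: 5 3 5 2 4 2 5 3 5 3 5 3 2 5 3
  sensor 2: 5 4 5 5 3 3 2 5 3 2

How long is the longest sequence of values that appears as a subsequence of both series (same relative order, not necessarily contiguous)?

9

Let dp[i][j] be the LCS length of the first i values of sensor 1 and the first j values of sensor 2. dp[i][j] = dp[i-1][j-1]+1 when the i-th and j-th values match, else max(dp[i-1][j], dp[i][j-1]).
    ·  5  4  5  5  3  3  2  5  3  2
 ·  0  0  0  0  0  0  0  0  0  0  0
 5  0  1  1  1  1  1  1  1  1  1  1
 3  0  1  1  1  1  2  2  2  2  2  2
 5  0  1  1  2  2  2  2  2  3  3  3
 2  0  1  1  2  2  2  2  3  3  3  4
 4  0  1  2  2  2  2  2  3  3  3  4
 2  0  1  2  2  2  2  2  3  3  3  4
 5  0  1  2  3  3  3  3  3  4  4  4
 3  0  1  2  3  3  4  4  4  4  5  5
 5  0  1  2  3  4  4  4  4  5  5  5
 3  0  1  2  3  4  5  5  5  5  6  6
 5  0  1  2  3  4  5  5  5  6  6  6
 3  0  1  2  3  4  5  6  6  6  7  7
 2  0  1  2  3  4  5  6  7  7  7  8
 5  0  1  2  3  4  5  6  7  8  8  8
 3  0  1  2  3  4  5  6  7  8  9  9
dp[15][10] = 9. One LCS (by backtracking along matches): 5, 4, 5, 5, 3, 3, 2, 5, 3.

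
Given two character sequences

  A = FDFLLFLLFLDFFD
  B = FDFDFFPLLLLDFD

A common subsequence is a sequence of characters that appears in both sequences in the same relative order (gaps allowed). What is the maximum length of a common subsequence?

Pick F at A[1]=B[3], then D at A[2]=B[4], then F at A[3]=B[6], then L at A[5]=B[8], then L at A[7]=B[9], then L at A[8]=B[10], then L at A[10]=B[11], then D at A[11]=B[12], then F at A[13]=B[13], then D at A[14]=B[14]; all 10 characters appear in both, in order, and the DP table's final entry dp[14][14] is also 10, so no common subsequence is longer.

10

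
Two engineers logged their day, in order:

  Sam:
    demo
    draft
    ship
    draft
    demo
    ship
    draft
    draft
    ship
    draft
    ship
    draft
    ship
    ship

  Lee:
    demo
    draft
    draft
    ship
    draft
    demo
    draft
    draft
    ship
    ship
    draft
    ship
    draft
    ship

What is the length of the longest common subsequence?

12

Pick demo (Sam #1, Lee #1), then draft (Sam #2, Lee #3), then ship (Sam #3, Lee #4), then draft (Sam #4, Lee #5), then demo (Sam #5, Lee #6), then draft (Sam #7, Lee #7), then draft (Sam #8, Lee #8), then ship (Sam #9, Lee #10), then draft (Sam #10, Lee #11), then ship (Sam #11, Lee #12), then draft (Sam #12, Lee #13), then ship (Sam #14, Lee #14); all 12 tasks appear in both, in order. dp[14][14] = 12 confirms this is the maximum.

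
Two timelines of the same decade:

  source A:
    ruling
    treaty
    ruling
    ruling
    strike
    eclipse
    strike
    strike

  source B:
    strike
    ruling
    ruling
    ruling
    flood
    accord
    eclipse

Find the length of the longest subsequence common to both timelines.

4

Match ruling [1,2]; then ruling [3,3]; then ruling [4,4]; then eclipse [6,7] — 4 events in the same relative order in both, and the DP table's final entry dp[8][7] is also 4, so no common subsequence is longer.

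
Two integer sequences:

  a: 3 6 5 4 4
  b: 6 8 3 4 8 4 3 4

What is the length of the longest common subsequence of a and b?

Let dp[i][j] be the LCS length of the first i values of a and the first j values of b. dp[i][j] = dp[i-1][j-1]+1 when the i-th and j-th values match, else max(dp[i-1][j], dp[i][j-1]).
    ·  6  8  3  4  8  4  3  4
 ·  0  0  0  0  0  0  0  0  0
 3  0  0  0  1  1  1  1  1  1
 6  0  1  1  1  1  1  1  1  1
 5  0  1  1  1  1  1  1  1  1
 4  0  1  1  1  2  2  2  2  2
 4  0  1  1  1  2  2  3  3  3
dp[5][8] = 3. One LCS (by backtracking along matches): 3, 4, 4.

3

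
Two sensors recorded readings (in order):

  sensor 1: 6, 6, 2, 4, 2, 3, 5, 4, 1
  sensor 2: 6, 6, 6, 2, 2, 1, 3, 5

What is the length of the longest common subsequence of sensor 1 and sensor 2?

Match 6 (sensor 1 #1, sensor 2 #2), 6 (sensor 1 #2, sensor 2 #3), 2 (sensor 1 #3, sensor 2 #4), 2 (sensor 1 #5, sensor 2 #5), 3 (sensor 1 #6, sensor 2 #7), 5 (sensor 1 #7, sensor 2 #8) — 6 values in the same relative order in both. Since dp[9][8] = 6, nothing longer is possible.

6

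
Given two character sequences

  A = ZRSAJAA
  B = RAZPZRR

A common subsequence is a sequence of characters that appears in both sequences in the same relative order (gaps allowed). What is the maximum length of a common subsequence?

Pick Z at A[1]=B[5] → R at A[2]=B[7]; all 2 characters appear in both, in order, and the DP table's final entry dp[7][7] is also 2, so no common subsequence is longer.

2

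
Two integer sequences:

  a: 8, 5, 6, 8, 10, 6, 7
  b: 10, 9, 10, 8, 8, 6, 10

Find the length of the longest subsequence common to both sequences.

3

One common subsequence of length 3: 8 at a[1]=b[5], 6 at a[3]=b[6], 10 at a[5]=b[7]. Since dp[7][7] = 3, nothing longer is possible.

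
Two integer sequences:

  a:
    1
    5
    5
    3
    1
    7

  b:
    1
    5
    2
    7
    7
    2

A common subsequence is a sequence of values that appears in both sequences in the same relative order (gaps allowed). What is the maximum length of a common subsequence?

3

Let dp[i][j] be the LCS length of the first i values of a and the first j values of b. dp[i][j] = dp[i-1][j-1]+1 when the i-th and j-th values match, else max(dp[i-1][j], dp[i][j-1]).
    ·  1  5  2  7  7  2
 ·  0  0  0  0  0  0  0
 1  0  1  1  1  1  1  1
 5  0  1  2  2  2  2  2
 5  0  1  2  2  2  2  2
 3  0  1  2  2  2  2  2
 1  0  1  2  2  2  2  2
 7  0  1  2  2  3  3  3
dp[6][6] = 3. One LCS (by backtracking along matches): 1, 5, 7.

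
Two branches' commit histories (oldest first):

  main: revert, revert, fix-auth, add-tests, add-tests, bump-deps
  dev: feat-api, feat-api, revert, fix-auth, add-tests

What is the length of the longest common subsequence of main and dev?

Match revert [2,3], fix-auth [3,4], add-tests [5,5] — 3 commits in the same relative order in both. dp[6][5] = 3 confirms this is the maximum.

3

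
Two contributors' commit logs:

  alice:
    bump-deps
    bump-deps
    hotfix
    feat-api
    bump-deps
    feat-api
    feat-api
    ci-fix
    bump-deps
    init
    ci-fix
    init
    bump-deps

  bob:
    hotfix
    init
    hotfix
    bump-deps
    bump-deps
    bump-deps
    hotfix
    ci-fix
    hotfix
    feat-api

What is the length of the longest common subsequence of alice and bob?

One common subsequence of length 4: bump-deps at alice[1]=bob[5] → bump-deps at alice[2]=bob[6] → hotfix at alice[3]=bob[9] → feat-api at alice[7]=bob[10], and the DP table's final entry dp[13][10] is also 4, so no common subsequence is longer.

4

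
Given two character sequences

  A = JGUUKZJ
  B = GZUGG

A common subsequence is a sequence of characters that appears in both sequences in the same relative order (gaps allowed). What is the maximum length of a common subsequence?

Pick G [2,1]; then U [3,3]; all 2 characters appear in both, in order. dp[7][5] = 2 confirms this is the maximum.

2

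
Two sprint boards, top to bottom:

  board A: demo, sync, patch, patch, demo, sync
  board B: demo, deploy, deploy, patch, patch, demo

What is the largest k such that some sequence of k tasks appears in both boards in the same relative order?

4

One common subsequence of length 4: demo (board A #1, board B #1); then patch (board A #3, board B #4); then patch (board A #4, board B #5); then demo (board A #5, board B #6), and the DP table's final entry dp[6][6] is also 4, so no common subsequence is longer.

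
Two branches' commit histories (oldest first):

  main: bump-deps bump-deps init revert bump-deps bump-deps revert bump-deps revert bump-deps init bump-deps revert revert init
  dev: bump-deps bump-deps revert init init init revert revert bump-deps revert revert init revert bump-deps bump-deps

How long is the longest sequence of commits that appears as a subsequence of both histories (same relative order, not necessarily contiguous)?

Taking bump-deps at main[1]=dev[1] → bump-deps at main[2]=dev[2] → init at main[3]=dev[6] → revert at main[4]=dev[8] → bump-deps at main[5]=dev[9] → revert at main[7]=dev[11] → revert at main[9]=dev[13] → bump-deps at main[10]=dev[14] → bump-deps at main[12]=dev[15] gives a common subsequence of length 9. The LCS DP gives dp[15][15] = 9, so this is optimal.

9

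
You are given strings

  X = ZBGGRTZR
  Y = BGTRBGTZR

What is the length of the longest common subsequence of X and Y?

One common subsequence of length 6: B (X #2, Y #1) → G (X #3, Y #2) → G (X #4, Y #6) → T (X #6, Y #7) → Z (X #7, Y #8) → R (X #8, Y #9), and the DP table's final entry dp[8][9] is also 6, so no common subsequence is longer.

6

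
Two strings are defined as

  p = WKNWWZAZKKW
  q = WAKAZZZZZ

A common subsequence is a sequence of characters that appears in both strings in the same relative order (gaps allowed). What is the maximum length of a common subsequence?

Match W (p #1, q #1); then K (p #2, q #3); then Z (p #6, q #8); then Z (p #8, q #9) — 4 characters in the same relative order in both. dp[11][9] = 4 confirms this is the maximum.

4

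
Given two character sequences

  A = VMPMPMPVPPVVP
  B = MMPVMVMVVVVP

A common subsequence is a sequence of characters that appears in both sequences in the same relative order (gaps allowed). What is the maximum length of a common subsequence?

One common subsequence of length 8: M (A #2, B #2); then P (A #3, B #3); then M (A #4, B #5); then M (A #6, B #7); then V (A #8, B #9); then V (A #11, B #10); then V (A #12, B #11); then P (A #13, B #12), and the DP table's final entry dp[13][12] is also 8, so no common subsequence is longer.

8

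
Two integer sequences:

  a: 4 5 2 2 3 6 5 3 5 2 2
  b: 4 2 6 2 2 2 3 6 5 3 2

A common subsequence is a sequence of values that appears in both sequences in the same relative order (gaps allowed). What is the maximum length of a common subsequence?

Let dp[i][j] be the LCS length of the first i values of a and the first j values of b. dp[i][j] = dp[i-1][j-1]+1 when the i-th and j-th values match, else max(dp[i-1][j], dp[i][j-1]).
    ·  4  2  6  2  2  2  3  6  5  3  2
 ·  0  0  0  0  0  0  0  0  0  0  0  0
 4  0  1  1  1  1  1  1  1  1  1  1  1
 5  0  1  1  1  1  1  1  1  1  2  2  2
 2  0  1  2  2  2  2  2  2  2  2  2  3
 2  0  1  2  2  3  3  3  3  3  3  3  3
 3  0  1  2  2  3  3  3  4  4  4  4  4
 6  0  1  2  3  3  3  3  4  5  5  5  5
 5  0  1  2  3  3  3  3  4  5  6  6  6
 3  0  1  2  3  3  3  3  4  5  6  7  7
 5  0  1  2  3  3  3  3  4  5  6  7  7
 2  0  1  2  3  4  4  4  4  5  6  7  8
 2  0  1  2  3  4  5  5  5  5  6  7  8
dp[11][11] = 8. One LCS (by backtracking along matches): 4, 2, 2, 3, 6, 5, 3, 2.

8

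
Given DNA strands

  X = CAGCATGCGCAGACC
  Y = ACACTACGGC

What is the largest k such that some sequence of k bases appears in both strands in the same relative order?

One common subsequence of length 8: C at X[1]=Y[2], then A at X[2]=Y[3], then C at X[4]=Y[4], then A at X[5]=Y[6], then C at X[8]=Y[7], then G at X[9]=Y[8], then G at X[12]=Y[9], then C at X[15]=Y[10]. dp[15][10] = 8 confirms this is the maximum.

8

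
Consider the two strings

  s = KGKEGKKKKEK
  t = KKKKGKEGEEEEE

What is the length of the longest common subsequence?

Taking K at s[1]=t[4], then G at s[2]=t[5], then K at s[3]=t[6], then E at s[4]=t[7], then G at s[5]=t[8], then E at s[10]=t[13] gives a common subsequence of length 6. Since dp[11][13] = 6, nothing longer is possible.

6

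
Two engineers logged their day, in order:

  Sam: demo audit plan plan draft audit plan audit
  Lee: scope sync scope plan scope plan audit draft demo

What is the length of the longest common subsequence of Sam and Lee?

3

One common subsequence of length 3: plan (Sam #3, Lee #4); then plan (Sam #4, Lee #6); then draft (Sam #5, Lee #8). dp[8][9] = 3 confirms this is the maximum.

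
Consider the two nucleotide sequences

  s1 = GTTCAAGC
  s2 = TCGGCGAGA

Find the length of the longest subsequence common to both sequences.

Match G (s1 #1, s2 #4); then C (s1 #4, s2 #5); then A (s1 #5, s2 #7); then A (s1 #6, s2 #9) — 4 bases in the same relative order in both. dp[8][9] = 4 confirms this is the maximum.

4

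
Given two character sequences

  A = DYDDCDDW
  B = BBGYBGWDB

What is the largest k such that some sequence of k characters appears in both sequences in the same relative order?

2

Match Y at A[2]=B[4], then D at A[3]=B[8] — 2 characters in the same relative order in both. dp[8][9] = 2 confirms this is the maximum.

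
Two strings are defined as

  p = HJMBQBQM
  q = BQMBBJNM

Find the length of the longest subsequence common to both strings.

4

Taking M [3,3] → B [4,4] → B [6,5] → M [8,8] gives a common subsequence of length 4. The LCS DP gives dp[8][8] = 4, so this is optimal.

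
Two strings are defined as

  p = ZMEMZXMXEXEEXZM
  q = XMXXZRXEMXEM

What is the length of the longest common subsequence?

7

One common subsequence of length 7: M at p[2]=q[2], Z at p[5]=q[5], X at p[6]=q[7], M at p[7]=q[9], X at p[10]=q[10], E at p[12]=q[11], M at p[15]=q[12]. dp[15][12] = 7 confirms this is the maximum.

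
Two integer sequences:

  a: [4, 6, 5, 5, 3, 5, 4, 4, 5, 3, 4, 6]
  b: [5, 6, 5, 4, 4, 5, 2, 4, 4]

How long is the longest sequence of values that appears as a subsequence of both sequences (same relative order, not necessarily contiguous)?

Let dp[i][j] be the LCS length of the first i values of a and the first j values of b. dp[i][j] = dp[i-1][j-1]+1 when the i-th and j-th values match, else max(dp[i-1][j], dp[i][j-1]).
    ·  5  6  5  4  4  5  2  4  4
 ·  0  0  0  0  0  0  0  0  0  0
 4  0  0  0  0  1  1  1  1  1  1
 6  0  0  1  1  1  1  1  1  1  1
 5  0  1  1  2  2  2  2  2  2  2
 5  0  1  1  2  2  2  3  3  3  3
 3  0  1  1  2  2  2  3  3  3  3
 5  0  1  1  2  2  2  3  3  3  3
 4  0  1  1  2  3  3  3  3  4  4
 4  0  1  1  2  3  4  4  4  4  5
 5  0  1  1  2  3  4  5  5  5  5
 3  0  1  1  2  3  4  5  5  5  5
 4  0  1  1  2  3  4  5  5  6  6
 6  0  1  2  2  3  4  5  5  6  6
dp[12][9] = 6. One LCS (by backtracking along matches): 6, 5, 4, 4, 5, 4.

6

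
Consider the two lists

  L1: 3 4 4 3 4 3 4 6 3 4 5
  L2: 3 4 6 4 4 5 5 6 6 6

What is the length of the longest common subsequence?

5

Let dp[i][j] be the LCS length of the first i values of L1 and the first j values of L2. dp[i][j] = dp[i-1][j-1]+1 when the i-th and j-th values match, else max(dp[i-1][j], dp[i][j-1]).
    ·  3  4  6  4  4  5  5  6  6  6
 ·  0  0  0  0  0  0  0  0  0  0  0
 3  0  1  1  1  1  1  1  1  1  1  1
 4  0  1  2  2  2  2  2  2  2  2  2
 4  0  1  2  2  3  3  3  3  3  3  3
 3  0  1  2  2  3  3  3  3  3  3  3
 4  0  1  2  2  3  4  4  4  4  4  4
 3  0  1  2  2  3  4  4  4  4  4  4
 4  0  1  2  2  3  4  4  4  4  4  4
 6  0  1  2  3  3  4  4  4  5  5  5
 3  0  1  2  3  3  4  4  4  5  5  5
 4  0  1  2  3  4  4  4  4  5  5  5
 5  0  1  2  3  4  4  5  5  5  5  5
dp[11][10] = 5. One LCS (by backtracking along matches): 3, 4, 4, 4, 6.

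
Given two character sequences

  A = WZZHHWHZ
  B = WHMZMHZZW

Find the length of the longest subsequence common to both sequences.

4

Match W [1,1], then Z [2,7], then Z [3,8], then W [6,9] — 4 characters in the same relative order in both. The LCS DP gives dp[8][9] = 4, so this is optimal.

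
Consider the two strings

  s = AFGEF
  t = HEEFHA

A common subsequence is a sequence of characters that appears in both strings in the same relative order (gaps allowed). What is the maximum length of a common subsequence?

Match E (s #4, t #3) → F (s #5, t #4) — 2 characters in the same relative order in both, and the DP table's final entry dp[5][6] is also 2, so no common subsequence is longer.

2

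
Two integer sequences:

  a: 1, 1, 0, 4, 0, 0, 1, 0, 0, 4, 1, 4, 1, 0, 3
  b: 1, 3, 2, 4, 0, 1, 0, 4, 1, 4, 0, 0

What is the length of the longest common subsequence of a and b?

Taking 1 at a[1]=b[1], 4 at a[4]=b[4], 0 at a[6]=b[5], 1 at a[7]=b[6], 0 at a[9]=b[7], 4 at a[10]=b[8], 1 at a[11]=b[9], 4 at a[12]=b[10], 0 at a[14]=b[12] gives a common subsequence of length 9. dp[15][12] = 9 confirms this is the maximum.

9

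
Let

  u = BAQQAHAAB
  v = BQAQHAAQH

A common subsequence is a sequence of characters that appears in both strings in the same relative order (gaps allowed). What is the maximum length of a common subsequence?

Let dp[i][j] be the LCS length of the first i characters of u and the first j characters of v. dp[i][j] = dp[i-1][j-1]+1 when the i-th and j-th characters match, else max(dp[i-1][j], dp[i][j-1]).
    ·  B  Q  A  Q  H  A  A  Q  H
 ·  0  0  0  0  0  0  0  0  0  0
 B  0  1  1  1  1  1  1  1  1  1
 A  0  1  1  2  2  2  2  2  2  2
 Q  0  1  2  2  3  3  3  3  3  3
 Q  0  1  2  2  3  3  3  3  4  4
 A  0  1  2  3  3  3  4  4  4  4
 H  0  1  2  3  3  4  4  4  4  5
 A  0  1  2  3  3  4  5  5  5  5
 A  0  1  2  3  3  4  5  6  6  6
 B  0  1  2  3  3  4  5  6  6  6
dp[9][9] = 6. One LCS (by backtracking along matches): BAQHAA.

6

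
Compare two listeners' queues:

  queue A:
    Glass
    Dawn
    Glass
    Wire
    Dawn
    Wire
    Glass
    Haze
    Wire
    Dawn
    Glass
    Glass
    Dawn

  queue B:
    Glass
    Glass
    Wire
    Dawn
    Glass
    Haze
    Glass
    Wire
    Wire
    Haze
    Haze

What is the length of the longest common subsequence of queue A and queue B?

7

Pick Glass (queue A #1, queue B #1), Glass (queue A #3, queue B #2), Wire (queue A #4, queue B #3), Dawn (queue A #5, queue B #4), Glass (queue A #7, queue B #5), Haze (queue A #8, queue B #6), Wire (queue A #9, queue B #9); all 7 songs appear in both, in order. The LCS DP gives dp[13][11] = 7, so this is optimal.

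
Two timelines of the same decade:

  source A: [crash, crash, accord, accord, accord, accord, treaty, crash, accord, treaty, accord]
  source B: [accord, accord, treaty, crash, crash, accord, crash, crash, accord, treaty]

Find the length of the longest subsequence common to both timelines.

6

One common subsequence of length 6: crash (source A #1, source B #4), then crash (source A #2, source B #5), then accord (source A #3, source B #6), then crash (source A #8, source B #8), then accord (source A #9, source B #9), then treaty (source A #10, source B #10). Since dp[11][10] = 6, nothing longer is possible.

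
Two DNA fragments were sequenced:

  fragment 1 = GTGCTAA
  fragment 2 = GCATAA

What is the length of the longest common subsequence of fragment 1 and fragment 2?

5

Let dp[i][j] be the LCS length of the first i bases of fragment 1 and the first j bases of fragment 2. dp[i][j] = dp[i-1][j-1]+1 when the i-th and j-th bases match, else max(dp[i-1][j], dp[i][j-1]).
    ·  G  C  A  T  A  A
 ·  0  0  0  0  0  0  0
 G  0  1  1  1  1  1  1
 T  0  1  1  1  2  2  2
 G  0  1  1  1  2  2  2
 C  0  1  2  2  2  2  2
 T  0  1  2  2  3  3  3
 A  0  1  2  3  3  4  4
 A  0  1  2  3  3  4  5
dp[7][6] = 5. One LCS (by backtracking along matches): GCTAA.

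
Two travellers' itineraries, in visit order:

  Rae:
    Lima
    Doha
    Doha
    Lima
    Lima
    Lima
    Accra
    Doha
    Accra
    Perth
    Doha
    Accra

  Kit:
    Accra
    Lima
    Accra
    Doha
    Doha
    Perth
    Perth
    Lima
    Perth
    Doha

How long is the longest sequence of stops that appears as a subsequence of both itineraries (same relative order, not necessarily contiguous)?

One common subsequence of length 6: Lima at Rae[1]=Kit[2], then Doha at Rae[2]=Kit[4], then Doha at Rae[3]=Kit[5], then Lima at Rae[6]=Kit[8], then Perth at Rae[10]=Kit[9], then Doha at Rae[11]=Kit[10]. The LCS DP gives dp[12][10] = 6, so this is optimal.

6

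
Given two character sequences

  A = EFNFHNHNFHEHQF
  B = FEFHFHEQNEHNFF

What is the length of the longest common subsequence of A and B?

9

Taking E (A #1, B #2) → F (A #2, B #3) → F (A #4, B #5) → H (A #5, B #6) → N (A #6, B #9) → H (A #7, B #11) → N (A #8, B #12) → F (A #9, B #13) → F (A #14, B #14) gives a common subsequence of length 9. The LCS DP gives dp[14][14] = 9, so this is optimal.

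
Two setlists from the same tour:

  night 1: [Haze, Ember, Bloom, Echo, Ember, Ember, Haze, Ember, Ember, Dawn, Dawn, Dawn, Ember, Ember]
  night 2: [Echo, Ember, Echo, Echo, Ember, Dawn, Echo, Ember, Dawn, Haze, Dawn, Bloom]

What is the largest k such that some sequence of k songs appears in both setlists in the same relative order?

Pick Ember (night 1 #2, night 2 #2); then Echo (night 1 #4, night 2 #4); then Ember (night 1 #5, night 2 #5); then Ember (night 1 #6, night 2 #8); then Haze (night 1 #7, night 2 #10); then Dawn (night 1 #10, night 2 #11); all 6 songs appear in both, in order. Since dp[14][12] = 6, nothing longer is possible.

6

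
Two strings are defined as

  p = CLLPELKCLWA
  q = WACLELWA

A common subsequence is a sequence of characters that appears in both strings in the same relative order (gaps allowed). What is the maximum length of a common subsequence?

6

One common subsequence of length 6: C [1,3], then L [3,4], then E [5,5], then L [9,6], then W [10,7], then A [11,8]. dp[11][8] = 6 confirms this is the maximum.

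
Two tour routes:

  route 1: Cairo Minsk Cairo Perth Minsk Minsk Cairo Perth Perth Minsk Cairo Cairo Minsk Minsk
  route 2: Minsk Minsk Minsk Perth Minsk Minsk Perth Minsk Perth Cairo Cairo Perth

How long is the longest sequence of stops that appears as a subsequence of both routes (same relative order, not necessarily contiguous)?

8

One common subsequence of length 8: Minsk at route 1[2]=route 2[3], then Perth at route 1[4]=route 2[4], then Minsk at route 1[5]=route 2[5], then Minsk at route 1[6]=route 2[6], then Perth at route 1[8]=route 2[7], then Perth at route 1[9]=route 2[9], then Cairo at route 1[11]=route 2[10], then Cairo at route 1[12]=route 2[11]. The LCS DP gives dp[14][12] = 8, so this is optimal.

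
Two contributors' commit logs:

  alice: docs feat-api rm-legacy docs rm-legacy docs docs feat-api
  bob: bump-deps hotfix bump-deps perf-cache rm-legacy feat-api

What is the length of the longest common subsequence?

2

Pick rm-legacy (alice #5, bob #5), then feat-api (alice #8, bob #6); all 2 commits appear in both, in order. dp[8][6] = 2 confirms this is the maximum.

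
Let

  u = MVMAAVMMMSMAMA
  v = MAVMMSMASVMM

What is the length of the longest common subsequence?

Pick M (u #3, v #1); then A (u #5, v #2); then V (u #6, v #3); then M (u #7, v #4); then M (u #8, v #5); then M (u #9, v #7); then S (u #10, v #9); then M (u #11, v #11); then M (u #13, v #12); all 9 characters appear in both, in order. The LCS DP gives dp[14][12] = 9, so this is optimal.

9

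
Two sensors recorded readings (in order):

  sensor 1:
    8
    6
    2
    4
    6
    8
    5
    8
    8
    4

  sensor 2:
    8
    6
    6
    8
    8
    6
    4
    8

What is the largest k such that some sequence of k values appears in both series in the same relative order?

6

Taking 8 (sensor 1 #1, sensor 2 #1), 6 (sensor 1 #2, sensor 2 #2), 6 (sensor 1 #5, sensor 2 #3), 8 (sensor 1 #6, sensor 2 #4), 8 (sensor 1 #8, sensor 2 #5), 8 (sensor 1 #9, sensor 2 #8) gives a common subsequence of length 6. Since dp[10][8] = 6, nothing longer is possible.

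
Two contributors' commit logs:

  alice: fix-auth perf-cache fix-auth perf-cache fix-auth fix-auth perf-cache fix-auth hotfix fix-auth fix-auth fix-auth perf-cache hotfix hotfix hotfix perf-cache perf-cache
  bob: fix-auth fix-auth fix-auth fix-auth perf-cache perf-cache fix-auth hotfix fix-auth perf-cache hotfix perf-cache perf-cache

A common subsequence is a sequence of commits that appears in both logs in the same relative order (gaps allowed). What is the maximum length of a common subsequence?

12

One common subsequence of length 12: fix-auth [1,1] → fix-auth [3,2] → fix-auth [5,3] → fix-auth [6,4] → perf-cache [7,6] → fix-auth [8,7] → hotfix [9,8] → fix-auth [12,9] → perf-cache [13,10] → hotfix [16,11] → perf-cache [17,12] → perf-cache [18,13], and the DP table's final entry dp[18][13] is also 12, so no common subsequence is longer.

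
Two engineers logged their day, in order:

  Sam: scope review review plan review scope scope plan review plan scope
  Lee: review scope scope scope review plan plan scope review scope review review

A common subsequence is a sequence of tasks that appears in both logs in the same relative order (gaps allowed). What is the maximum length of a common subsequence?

One common subsequence of length 6: scope at Sam[1]=Lee[4], review at Sam[2]=Lee[5], plan at Sam[4]=Lee[7], review at Sam[5]=Lee[9], scope at Sam[6]=Lee[10], review at Sam[9]=Lee[12]. Since dp[11][12] = 6, nothing longer is possible.

6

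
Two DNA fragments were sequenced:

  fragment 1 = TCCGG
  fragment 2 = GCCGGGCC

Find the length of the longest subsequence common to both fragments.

4

Match C at fragment 1[2]=fragment 2[2]; then C at fragment 1[3]=fragment 2[3]; then G at fragment 1[4]=fragment 2[5]; then G at fragment 1[5]=fragment 2[6] — 4 bases in the same relative order in both. The LCS DP gives dp[5][8] = 4, so this is optimal.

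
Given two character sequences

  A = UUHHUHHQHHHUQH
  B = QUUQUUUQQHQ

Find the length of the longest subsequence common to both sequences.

6

Taking U [1,5] → U [2,6] → U [5,7] → Q [8,9] → H [11,10] → Q [13,11] gives a common subsequence of length 6. Since dp[14][11] = 6, nothing longer is possible.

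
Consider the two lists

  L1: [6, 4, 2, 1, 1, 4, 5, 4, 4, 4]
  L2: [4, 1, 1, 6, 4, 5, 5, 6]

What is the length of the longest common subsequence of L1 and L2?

Let dp[i][j] be the LCS length of the first i values of L1 and the first j values of L2. dp[i][j] = dp[i-1][j-1]+1 when the i-th and j-th values match, else max(dp[i-1][j], dp[i][j-1]).
    ·  4  1  1  6  4  5  5  6
 ·  0  0  0  0  0  0  0  0  0
 6  0  0  0  0  1  1  1  1  1
 4  0  1  1  1  1  2  2  2  2
 2  0  1  1  1  1  2  2  2  2
 1  0  1  2  2  2  2  2  2  2
 1  0  1  2  3  3  3  3  3  3
 4  0  1  2  3  3  4  4  4  4
 5  0  1  2  3  3  4  5  5  5
 4  0  1  2  3  3  4  5  5  5
 4  0  1  2  3  3  4  5  5  5
 4  0  1  2  3  3  4  5  5  5
dp[10][8] = 5. One LCS (by backtracking along matches): 4, 1, 1, 4, 5.

5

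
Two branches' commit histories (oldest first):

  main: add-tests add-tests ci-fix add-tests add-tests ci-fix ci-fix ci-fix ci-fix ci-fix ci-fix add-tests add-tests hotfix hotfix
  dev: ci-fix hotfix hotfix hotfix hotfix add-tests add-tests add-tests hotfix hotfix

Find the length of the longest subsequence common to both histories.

6

Taking ci-fix [3,1]; then add-tests [5,6]; then add-tests [12,7]; then add-tests [13,8]; then hotfix [14,9]; then hotfix [15,10] gives a common subsequence of length 6. Since dp[15][10] = 6, nothing longer is possible.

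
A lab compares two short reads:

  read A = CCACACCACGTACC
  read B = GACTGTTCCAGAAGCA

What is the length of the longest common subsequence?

8

Pick A [3,2]; then C [4,3]; then C [6,8]; then C [7,9]; then A [8,10]; then G [10,11]; then A [12,13]; then C [13,15]; all 8 bases appear in both, in order. Since dp[14][16] = 8, nothing longer is possible.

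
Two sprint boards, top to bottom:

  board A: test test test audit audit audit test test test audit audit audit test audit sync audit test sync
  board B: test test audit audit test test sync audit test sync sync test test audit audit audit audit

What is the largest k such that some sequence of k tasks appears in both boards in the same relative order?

One common subsequence of length 12: test [2,1], test [3,2], audit [4,3], audit [5,4], audit [6,8], test [7,9], test [8,12], test [9,13], audit [11,14], audit [12,15], audit [14,16], audit [16,17]. dp[18][17] = 12 confirms this is the maximum.

12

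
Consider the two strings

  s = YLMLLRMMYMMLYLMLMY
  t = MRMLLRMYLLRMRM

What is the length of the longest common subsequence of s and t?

10

One common subsequence of length 10: M [3,3], then L [4,4], then L [5,5], then R [6,6], then M [8,7], then Y [9,8], then L [12,9], then L [14,10], then M [15,12], then M [17,14]. Since dp[18][14] = 10, nothing longer is possible.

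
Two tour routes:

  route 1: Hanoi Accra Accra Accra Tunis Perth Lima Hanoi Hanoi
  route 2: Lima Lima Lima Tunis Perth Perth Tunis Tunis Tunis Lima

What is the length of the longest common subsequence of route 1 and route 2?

Match Tunis [5,4], Perth [6,6], Lima [7,10] — 3 stops in the same relative order in both. dp[9][10] = 3 confirms this is the maximum.

3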